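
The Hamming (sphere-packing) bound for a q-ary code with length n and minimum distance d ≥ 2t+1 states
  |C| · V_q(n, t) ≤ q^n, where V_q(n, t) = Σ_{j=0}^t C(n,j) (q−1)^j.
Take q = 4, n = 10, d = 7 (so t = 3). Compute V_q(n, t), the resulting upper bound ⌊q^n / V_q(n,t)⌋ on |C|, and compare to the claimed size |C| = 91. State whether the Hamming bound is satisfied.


V_q(n, t) = 3676, q^n = 1048576, Hamming bound = 285, |C| = 91 ≤ bound (satisfied).

Step 1: Compute V_q(n, t) = Σ_{j=0}^3 C(n, j) (q−1)^j.
  j = 0: C(10,0)·(3)^0 = 1·1 = 1.
  j = 1: C(10,1)·(3)^1 = 10·3 = 30.
  j = 2: C(10,2)·(3)^2 = 45·9 = 405.
  j = 3: C(10,3)·(3)^3 = 120·27 = 3240.
  V_q(n, t) = 1 + 30 + 405 + 3240 = 3676.
Step 2: q^n = 4^10 = 1048576.
Step 3: Hamming bound ⌊q^n / V_q(n,t)⌋ = ⌊1048576/3676⌋ = 285.
Step 4: Compare |C| = 91 to 285: satisfied.
The claimed |C| lies below the Hamming bound.


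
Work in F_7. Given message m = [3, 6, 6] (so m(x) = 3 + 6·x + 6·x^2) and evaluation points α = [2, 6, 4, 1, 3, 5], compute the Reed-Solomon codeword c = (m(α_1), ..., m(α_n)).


c = [4, 3, 4, 1, 5, 1]

Message polynomial: m(x) = 3 + 6·x + 6·x^2 (mod 7).
For each evaluation point α_i, compute m(α_i) mod 7:
  α_1 = 2: Horner steps 6 → 4 → 4, so m(2) = 4.
  α_2 = 6: Horner steps 6 → 0 → 3, so m(6) = 3.
  α_3 = 4: Horner steps 6 → 2 → 4, so m(4) = 4.
  α_4 = 1: Horner steps 6 → 5 → 1, so m(1) = 1.
  α_5 = 3: Horner steps 6 → 3 → 5, so m(3) = 5.
  α_6 = 5: Horner steps 6 → 1 → 1, so m(5) = 1.
Codeword c = [4, 3, 4, 1, 5, 1] ∈ F_7^6.


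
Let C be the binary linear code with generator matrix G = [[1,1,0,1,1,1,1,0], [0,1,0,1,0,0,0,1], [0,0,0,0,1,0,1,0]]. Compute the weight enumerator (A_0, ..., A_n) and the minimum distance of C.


Weight distribution: A_0 = 1, A_2 = 1, A_3 = 2, A_4 = 1, A_5 = 2, A_6 = 1. Minimum distance d = 2.

Enumerate all 2^3 = 8 messages m ∈ F_2^3.
For each, compute codeword c = mG in F_2^8, then tally its weight.
  m = 000 → c = 00000000, weight = 0.
  m = 100 → c = 11011110, weight = 6.
  m = 010 → c = 01010001, weight = 3.
  m = 110 → c = 10001111, weight = 5.
  m = 001 → c = 00001010, weight = 2.
  m = 101 → c = 11010100, weight = 4.
  m = 011 → c = 01011011, weight = 5.
  m = 111 → c = 10000101, weight = 3.
Tally weights:
  weight 0: 1 codewords.
  weight 2: 1 codewords.
  weight 3: 2 codewords.
  weight 4: 1 codewords.
  weight 5: 2 codewords.
  weight 6: 1 codewords.
Minimum distance d = smallest w > 0 with A_w > 0 = 2.
Sanity: Σ A_w = 8 = 2^3 = 8 ✓.


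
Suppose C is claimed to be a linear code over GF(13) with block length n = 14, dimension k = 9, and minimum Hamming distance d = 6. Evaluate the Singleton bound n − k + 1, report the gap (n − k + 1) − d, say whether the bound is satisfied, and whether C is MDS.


Singleton RHS = n − k + 1 = 6, slack = 0, bound satisfied, MDS.

Singleton bound: d ≤ n − k + 1.
Here n = 14, k = 9, so n − k + 1 = 6.
Given d = 6, check d ≤ 6: YES.
Slack = (n − k + 1) − d = 0.
The code is MDS (slack = 0).
Description: the claimed parameters are [14, 9, 6]_13; such a code would be MDS (meets Singleton bound).


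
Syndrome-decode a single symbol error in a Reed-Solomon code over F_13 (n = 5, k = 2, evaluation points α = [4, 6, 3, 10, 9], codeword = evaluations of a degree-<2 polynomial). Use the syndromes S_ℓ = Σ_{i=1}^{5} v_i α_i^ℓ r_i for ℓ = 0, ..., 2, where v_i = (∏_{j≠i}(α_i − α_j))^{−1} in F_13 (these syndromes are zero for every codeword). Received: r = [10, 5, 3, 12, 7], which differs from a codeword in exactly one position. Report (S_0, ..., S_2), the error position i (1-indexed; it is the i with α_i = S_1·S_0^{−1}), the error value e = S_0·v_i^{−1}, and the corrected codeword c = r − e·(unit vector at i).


S = (3, 12, 9), error at position 1, error magnitude e = 2, c = [8, 5, 3, 12, 7].

Step 1: column multipliers v_i = (∏_{j≠i}(α_i − α_j))^{−1} mod 13.
  i = 1 (α = 4): (4−6)(4−3)(4−10)(4−9) = (−2)·1·(−6)·(−5) = −60 ≡ 5, so v_1 = 5^{−1} = 8 (mod 13).
  i = 2 (α = 6): (6−4)(6−3)(6−10)(6−9) = 2·3·(−4)·(−3) = 72 ≡ 7, so v_2 = 7^{−1} = 2 (mod 13).
  i = 3 (α = 3): (3−4)(3−6)(3−10)(3−9) = (−1)·(−3)·(−7)·(−6) = 126 ≡ 9, so v_3 = 9^{−1} = 3 (mod 13).
  i = 4 (α = 10): (10−4)(10−6)(10−3)(10−9) = 6·4·7·1 = 168 ≡ 12, so v_4 = 12^{−1} = 12 (mod 13).
  i = 5 (α = 9): (9−4)(9−6)(9−3)(9−10) = 5·3·6·(−1) = −90 ≡ 1, so v_5 = 1^{−1} = 1 (mod 13).
  v = [8, 2, 3, 12, 1].
Step 2: syndromes of r = [10, 5, 3, 12, 7] (all sums mod 13).
  S_0 = Σ v_i r_i = 8·10 + 2·5 + 3·3 + 12·12 + 1·7 = 250 ≡ 3.
  S_1 = Σ v_i α_i r_i = 8·4·10 + 2·6·5 + 3·3·3 + 12·10·12 + 1·9·7 = 1910 ≡ 12.
  α_i^2 mod 13 = [3, 10, 9, 9, 3].
  S_2 = Σ v_i α_i^2 r_i = 8·3·10 + 2·10·5 + 3·9·3 + 12·9·12 + 1·3·7 = 1738 ≡ 9.
  S = (3, 12, 9) ≠ 0, so r is not a codeword (an error is present).
Step 3: locate the error. For a single error e at position i, S_ℓ = v_i·e·α_i^ℓ, so α_err = S_1/S_0.
  S_0^{−1} = 3^{−1} = 9 (mod 13), so α_err = 12·9 = 108 ≡ 4 = α_1. Error position i = 1.
  Consistency check: S_2/S_1 = 9·12 = 108 ≡ 4 = α_err ✓ (single-error assumption holds).
Step 4: error magnitude e = S_0/v_1 = S_0·∏_{j≠1}(α_1 − α_j) = 3·5 = 15 ≡ 2 (mod 13).
Step 5: correct position 1: c_1 = r_1 − e = 10 − 2 ≡ 8 (mod 13). Hence c = [8, 5, 3, 12, 7].
  Check: interpolating c through the α_i gives m(x) = 1 + 5·x (degree < 2) with m(α_i) = c_i for every i, so c is indeed a codeword.


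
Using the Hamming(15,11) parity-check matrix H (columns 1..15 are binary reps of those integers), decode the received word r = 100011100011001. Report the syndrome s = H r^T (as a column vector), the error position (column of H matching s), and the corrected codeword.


s = (1, 1, 0, 1)^T, error position = 13, corrected codeword c = 100011100011101

Compute s = H r^T mod 2 one row at a time:
  s_1 = 0 + 0 + 0 + 1 + 1 + 0 + 0 + 1 = 3 ≡ 1 (mod 2).
  s_2 = 0 + 1 + 1 + 1 + 1 + 0 + 0 + 1 = 5 ≡ 1 (mod 2).
  s_3 = 0 + 0 + 1 + 1 + 0 + 1 + 0 + 1 = 4 ≡ 0 (mod 2).
  s_4 = 1 + 0 + 1 + 1 + 0 + 1 + 0 + 1 = 5 ≡ 1 (mod 2).
s = (1, 1, 0, 1)^T — this equals column 13 of H (binary 1101), so error is at position 13.
Correct: flip bit 13 of r = 100011100011001 to get c = 100011100011101.


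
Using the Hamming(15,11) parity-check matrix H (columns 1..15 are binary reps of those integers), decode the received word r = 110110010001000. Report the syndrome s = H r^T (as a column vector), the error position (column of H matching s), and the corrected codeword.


s = (0, 1, 1, 0)^T, error position = 6, corrected codeword c = 110111010001000

Compute s = H r^T mod 2 one row at a time:
  s_1 = 1 + 0 + 0 + 0 + 1 + 0 + 0 + 0 = 2 ≡ 0 (mod 2).
  s_2 = 1 + 1 + 0 + 0 + 1 + 0 + 0 + 0 = 3 ≡ 1 (mod 2).
  s_3 = 1 + 0 + 0 + 0 + 0 + 0 + 0 + 0 = 1 ≡ 1 (mod 2).
  s_4 = 1 + 0 + 1 + 0 + 0 + 0 + 0 + 0 = 2 ≡ 0 (mod 2).
s = (0, 1, 1, 0)^T — this equals column 6 of H (binary 0110), so error is at position 6.
Correct: flip bit 6 of r = 110110010001000 to get c = 110111010001000.


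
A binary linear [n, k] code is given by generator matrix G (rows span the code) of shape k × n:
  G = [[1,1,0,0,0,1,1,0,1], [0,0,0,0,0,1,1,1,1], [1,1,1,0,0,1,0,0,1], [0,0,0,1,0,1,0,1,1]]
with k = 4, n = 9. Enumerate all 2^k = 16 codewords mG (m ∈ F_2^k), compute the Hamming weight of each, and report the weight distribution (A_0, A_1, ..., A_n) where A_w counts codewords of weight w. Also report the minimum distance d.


Weight distribution: A_0 = 1, A_2 = 3, A_3 = 1, A_4 = 3, A_5 = 6, A_6 = 1, A_7 = 1. Minimum distance d = 2.

Enumerate all 2^4 = 16 messages m ∈ F_2^4.
For each, compute codeword c = mG in F_2^9, then tally its weight.
  m = 0000 → c = 000000000, weight = 0.
  m = 1000 → c = 110001101, weight = 5.
  m = 0100 → c = 000001111, weight = 4.
  m = 1100 → c = 110000010, weight = 3.
  m = 0010 → c = 111001001, weight = 5.
  m = 1010 → c = 001000100, weight = 2.
  m = 0110 → c = 111000110, weight = 5.
  m = 1110 → c = 001001011, weight = 4.
  m = 0001 → c = 000101011, weight = 4.
  m = 1001 → c = 110100110, weight = 5.
  m = 0101 → c = 000100100, weight = 2.
  m = 1101 → c = 110101001, weight = 5.
  m = 0011 → c = 111100010, weight = 5.
  m = 1011 → c = 001101111, weight = 6.
  m = 0111 → c = 111101101, weight = 7.
  m = 1111 → c = 001100000, weight = 2.
Tally weights:
  weight 0: 1 codewords.
  weight 2: 3 codewords.
  weight 3: 1 codewords.
  weight 4: 3 codewords.
  weight 5: 6 codewords.
  weight 6: 1 codewords.
  weight 7: 1 codewords.
Minimum distance d = smallest w > 0 with A_w > 0 = 2.
Sanity: Σ A_w = 16 = 2^4 = 16 ✓.


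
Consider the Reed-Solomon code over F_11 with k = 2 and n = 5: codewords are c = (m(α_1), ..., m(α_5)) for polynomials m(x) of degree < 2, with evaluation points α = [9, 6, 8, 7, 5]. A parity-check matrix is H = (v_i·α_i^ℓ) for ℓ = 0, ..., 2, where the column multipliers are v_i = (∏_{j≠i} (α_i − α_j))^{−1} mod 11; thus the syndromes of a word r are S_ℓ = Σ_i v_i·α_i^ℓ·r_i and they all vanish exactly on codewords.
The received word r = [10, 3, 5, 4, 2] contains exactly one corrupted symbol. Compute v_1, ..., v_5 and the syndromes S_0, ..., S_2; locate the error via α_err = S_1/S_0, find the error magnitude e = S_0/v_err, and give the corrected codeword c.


S = (2, 7, 8), error at position 1, error magnitude e = 4, c = [6, 3, 5, 4, 2].

Step 1: column multipliers v_i = (∏_{j≠i}(α_i − α_j))^{−1} mod 11.
  i = 1 (α = 9): (9−6)(9−8)(9−7)(9−5) = 3·1·2·4 = 24 ≡ 2, so v_1 = 2^{−1} = 6 (mod 11).
  i = 2 (α = 6): (6−9)(6−8)(6−7)(6−5) = (−3)·(−2)·(−1)·1 = −6 ≡ 5, so v_2 = 5^{−1} = 9 (mod 11).
  i = 3 (α = 8): (8−9)(8−6)(8−7)(8−5) = (−1)·2·1·3 = −6 ≡ 5, so v_3 = 5^{−1} = 9 (mod 11).
  i = 4 (α = 7): (7−9)(7−6)(7−8)(7−5) = (−2)·1·(−1)·2 = 4 ≡ 4, so v_4 = 4^{−1} = 3 (mod 11).
  i = 5 (α = 5): (5−9)(5−6)(5−8)(5−7) = (−4)·(−1)·(−3)·(−2) = 24 ≡ 2, so v_5 = 2^{−1} = 6 (mod 11).
  v = [6, 9, 9, 3, 6].
Step 2: syndromes of r = [10, 3, 5, 4, 2] (all sums mod 11).
  S_0 = Σ v_i r_i = 6·10 + 9·3 + 9·5 + 3·4 + 6·2 = 156 ≡ 2.
  S_1 = Σ v_i α_i r_i = 6·9·10 + 9·6·3 + 9·8·5 + 3·7·4 + 6·5·2 = 1206 ≡ 7.
  α_i^2 mod 11 = [4, 3, 9, 5, 3].
  S_2 = Σ v_i α_i^2 r_i = 6·4·10 + 9·3·3 + 9·9·5 + 3·5·4 + 6·3·2 = 822 ≡ 8.
  S = (2, 7, 8) ≠ 0, so r is not a codeword (an error is present).
Step 3: locate the error. For a single error e at position i, S_ℓ = v_i·e·α_i^ℓ, so α_err = S_1/S_0.
  S_0^{−1} = 2^{−1} = 6 (mod 11), so α_err = 7·6 = 42 ≡ 9 = α_1. Error position i = 1.
  Consistency check: S_2/S_1 = 8·8 = 64 ≡ 9 = α_err ✓ (single-error assumption holds).
Step 4: error magnitude e = S_0/v_1 = S_0·∏_{j≠1}(α_1 − α_j) = 2·2 = 4 ≡ 4 (mod 11).
Step 5: correct position 1: c_1 = r_1 − e = 10 − 4 ≡ 6 (mod 11). Hence c = [6, 3, 5, 4, 2].
  Check: interpolating c through the α_i gives m(x) = 8 + 1·x (degree < 2) with m(α_i) = c_i for every i, so c is indeed a codeword.


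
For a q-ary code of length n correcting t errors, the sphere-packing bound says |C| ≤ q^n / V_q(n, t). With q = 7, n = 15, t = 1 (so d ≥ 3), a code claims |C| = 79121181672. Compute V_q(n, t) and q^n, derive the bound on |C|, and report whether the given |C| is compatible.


V_q(n, t) = 91, q^n = 4747561509943, Hamming bound = 52171005603, |C| = 79121181672 > bound (violated).

Step 1: Compute V_q(n, t) = Σ_{j=0}^1 C(n, j) (q−1)^j.
  j = 0: C(15,0)·(6)^0 = 1·1 = 1.
  j = 1: C(15,1)·(6)^1 = 15·6 = 90.
  V_q(n, t) = 1 + 90 = 91.
Step 2: q^n = 7^15 = 4747561509943.
Step 3: Hamming bound ⌊q^n / V_q(n,t)⌋ = ⌊4747561509943/91⌋ = 52171005603.
Step 4: Compare |C| = 79121181672 to 52171005603: violated.
The claimed |C| lies above the Hamming bound, so no 7-ary code of length 15 with d ≥ 3 can have 79121181672 codewords.


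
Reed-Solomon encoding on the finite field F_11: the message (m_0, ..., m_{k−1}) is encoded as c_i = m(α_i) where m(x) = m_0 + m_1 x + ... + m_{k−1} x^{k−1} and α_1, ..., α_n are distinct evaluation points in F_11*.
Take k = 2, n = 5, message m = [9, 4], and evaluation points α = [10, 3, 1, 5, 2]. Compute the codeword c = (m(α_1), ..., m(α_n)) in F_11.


c = [5, 10, 2, 7, 6]

Message polynomial: m(x) = 9 + 4·x (mod 11).
For each evaluation point α_i, compute m(α_i) mod 11:
  α_1 = 10: Horner steps 4 → 5, so m(10) = 5.
  α_2 = 3: Horner steps 4 → 10, so m(3) = 10.
  α_3 = 1: Horner steps 4 → 2, so m(1) = 2.
  α_4 = 5: Horner steps 4 → 7, so m(5) = 7.
  α_5 = 2: Horner steps 4 → 6, so m(2) = 6.
Codeword c = [5, 10, 2, 7, 6] ∈ F_11^5.


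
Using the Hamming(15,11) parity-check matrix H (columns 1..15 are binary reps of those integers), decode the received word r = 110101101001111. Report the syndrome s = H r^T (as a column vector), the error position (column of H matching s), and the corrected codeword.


s = (1, 1, 1, 1)^T, error position = 15, corrected codeword c = 110101101001110

Compute s = H r^T mod 2 one row at a time:
  s_1 = 0 + 1 + 0 + 0 + 1 + 1 + 1 + 1 = 5 ≡ 1 (mod 2).
  s_2 = 1 + 0 + 1 + 1 + 1 + 1 + 1 + 1 = 7 ≡ 1 (mod 2).
  s_3 = 1 + 0 + 1 + 1 + 0 + 0 + 1 + 1 = 5 ≡ 1 (mod 2).
  s_4 = 1 + 0 + 0 + 1 + 1 + 0 + 1 + 1 = 5 ≡ 1 (mod 2).
s = (1, 1, 1, 1)^T — this equals column 15 of H (binary 1111), so error is at position 15.
Correct: flip bit 15 of r = 110101101001111 to get c = 110101101001110.


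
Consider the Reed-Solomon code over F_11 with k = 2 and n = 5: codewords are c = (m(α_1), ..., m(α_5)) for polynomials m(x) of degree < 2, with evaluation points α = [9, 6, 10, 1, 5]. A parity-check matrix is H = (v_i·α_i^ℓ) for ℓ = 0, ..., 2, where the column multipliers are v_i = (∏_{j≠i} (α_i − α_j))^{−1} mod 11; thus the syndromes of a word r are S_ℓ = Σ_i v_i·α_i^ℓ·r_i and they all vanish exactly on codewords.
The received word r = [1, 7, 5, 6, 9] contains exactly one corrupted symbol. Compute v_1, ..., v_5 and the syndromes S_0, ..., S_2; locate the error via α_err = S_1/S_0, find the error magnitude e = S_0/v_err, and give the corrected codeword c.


S = (7, 4, 7), error at position 3, error magnitude e = 6, c = [1, 7, 10, 6, 9].

Step 1: column multipliers v_i = (∏_{j≠i}(α_i − α_j))^{−1} mod 11.
  i = 1 (α = 9): (9−6)(9−10)(9−1)(9−5) = 3·(−1)·8·4 = −96 ≡ 3, so v_1 = 3^{−1} = 4 (mod 11).
  i = 2 (α = 6): (6−9)(6−10)(6−1)(6−5) = (−3)·(−4)·5·1 = 60 ≡ 5, so v_2 = 5^{−1} = 9 (mod 11).
  i = 3 (α = 10): (10−9)(10−6)(10−1)(10−5) = 1·4·9·5 = 180 ≡ 4, so v_3 = 4^{−1} = 3 (mod 11).
  i = 4 (α = 1): (1−9)(1−6)(1−10)(1−5) = (−8)·(−5)·(−9)·(−4) = 1440 ≡ 10, so v_4 = 10^{−1} = 10 (mod 11).
  i = 5 (α = 5): (5−9)(5−6)(5−10)(5−1) = (−4)·(−1)·(−5)·4 = −80 ≡ 8, so v_5 = 8^{−1} = 7 (mod 11).
  v = [4, 9, 3, 10, 7].
Step 2: syndromes of r = [1, 7, 5, 6, 9] (all sums mod 11).
  S_0 = Σ v_i r_i = 4·1 + 9·7 + 3·5 + 10·6 + 7·9 = 205 ≡ 7.
  S_1 = Σ v_i α_i r_i = 4·9·1 + 9·6·7 + 3·10·5 + 10·1·6 + 7·5·9 = 939 ≡ 4.
  α_i^2 mod 11 = [4, 3, 1, 1, 3].
  S_2 = Σ v_i α_i^2 r_i = 4·4·1 + 9·3·7 + 3·1·5 + 10·1·6 + 7·3·9 = 469 ≡ 7.
  S = (7, 4, 7) ≠ 0, so r is not a codeword (an error is present).
Step 3: locate the error. For a single error e at position i, S_ℓ = v_i·e·α_i^ℓ, so α_err = S_1/S_0.
  S_0^{−1} = 7^{−1} = 8 (mod 11), so α_err = 4·8 = 32 ≡ 10 = α_3. Error position i = 3.
  Consistency check: S_2/S_1 = 7·3 = 21 ≡ 10 = α_err ✓ (single-error assumption holds).
Step 4: error magnitude e = S_0/v_3 = S_0·∏_{j≠3}(α_3 − α_j) = 7·4 = 28 ≡ 6 (mod 11).
Step 5: correct position 3: c_3 = r_3 − e = 5 − 6 ≡ 10 (mod 11). Hence c = [1, 7, 10, 6, 9].
  Check: interpolating c through the α_i gives m(x) = 8 + 9·x (degree < 2) with m(α_i) = c_i for every i, so c is indeed a codeword.


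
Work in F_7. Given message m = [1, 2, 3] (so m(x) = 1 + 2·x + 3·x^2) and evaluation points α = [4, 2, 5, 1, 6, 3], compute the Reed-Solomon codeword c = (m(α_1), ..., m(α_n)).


c = [1, 3, 2, 6, 2, 6]

Message polynomial: m(x) = 1 + 2·x + 3·x^2 (mod 7).
For each evaluation point α_i, compute m(α_i) mod 7:
  α_1 = 4: Horner steps 3 → 0 → 1, so m(4) = 1.
  α_2 = 2: Horner steps 3 → 1 → 3, so m(2) = 3.
  α_3 = 5: Horner steps 3 → 3 → 2, so m(5) = 2.
  α_4 = 1: Horner steps 3 → 5 → 6, so m(1) = 6.
  α_5 = 6: Horner steps 3 → 6 → 2, so m(6) = 2.
  α_6 = 3: Horner steps 3 → 4 → 6, so m(3) = 6.
Codeword c = [1, 3, 2, 6, 2, 6] ∈ F_7^6.


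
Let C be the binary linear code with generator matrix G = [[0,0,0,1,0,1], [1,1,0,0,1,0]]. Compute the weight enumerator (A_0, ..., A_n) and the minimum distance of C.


Weight distribution: A_0 = 1, A_2 = 1, A_3 = 1, A_5 = 1. Minimum distance d = 2.

Enumerate all 2^2 = 4 messages m ∈ F_2^2.
For each, compute codeword c = mG in F_2^6, then tally its weight.
  m = 00 → c = 000000, weight = 0.
  m = 10 → c = 000101, weight = 2.
  m = 01 → c = 110010, weight = 3.
  m = 11 → c = 110111, weight = 5.
Tally weights:
  weight 0: 1 codewords.
  weight 2: 1 codewords.
  weight 3: 1 codewords.
  weight 5: 1 codewords.
Minimum distance d = smallest w > 0 with A_w > 0 = 2.
Sanity: Σ A_w = 4 = 2^2 = 4 ✓.


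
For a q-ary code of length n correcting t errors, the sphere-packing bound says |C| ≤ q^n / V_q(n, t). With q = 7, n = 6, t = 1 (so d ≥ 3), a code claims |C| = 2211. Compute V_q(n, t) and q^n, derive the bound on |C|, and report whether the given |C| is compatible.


V_q(n, t) = 37, q^n = 117649, Hamming bound = 3179, |C| = 2211 ≤ bound (satisfied).

Step 1: Compute V_q(n, t) = Σ_{j=0}^1 C(n, j) (q−1)^j.
  j = 0: C(6,0)·(6)^0 = 1·1 = 1.
  j = 1: C(6,1)·(6)^1 = 6·6 = 36.
  V_q(n, t) = 1 + 36 = 37.
Step 2: q^n = 7^6 = 117649.
Step 3: Hamming bound ⌊q^n / V_q(n,t)⌋ = ⌊117649/37⌋ = 3179.
Step 4: Compare |C| = 2211 to 3179: satisfied.
The claimed |C| lies below the Hamming bound.


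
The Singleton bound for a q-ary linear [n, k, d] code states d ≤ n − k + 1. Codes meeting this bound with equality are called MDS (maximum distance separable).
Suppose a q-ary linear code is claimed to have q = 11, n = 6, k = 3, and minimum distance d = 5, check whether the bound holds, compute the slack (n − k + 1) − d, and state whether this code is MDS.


Singleton RHS = n − k + 1 = 4, slack = -1, bound violated (no such code; not MDS).

Singleton bound: d ≤ n − k + 1.
Here n = 6, k = 3, so n − k + 1 = 4.
Given d = 5, check d ≤ 4: NO.
Slack = (n − k + 1) − d = -1.
The slack is negative: d = 5 exceeds n − k + 1 = 4 by 1, so the Singleton bound is violated and no linear [6, 3, 5]_11 code can exist. In particular it is not MDS (MDS requires d = n − k + 1 exactly).
Description: the claimed parameters are [6, 3, 5]_11; such a code would be impossible (violates the Singleton bound).


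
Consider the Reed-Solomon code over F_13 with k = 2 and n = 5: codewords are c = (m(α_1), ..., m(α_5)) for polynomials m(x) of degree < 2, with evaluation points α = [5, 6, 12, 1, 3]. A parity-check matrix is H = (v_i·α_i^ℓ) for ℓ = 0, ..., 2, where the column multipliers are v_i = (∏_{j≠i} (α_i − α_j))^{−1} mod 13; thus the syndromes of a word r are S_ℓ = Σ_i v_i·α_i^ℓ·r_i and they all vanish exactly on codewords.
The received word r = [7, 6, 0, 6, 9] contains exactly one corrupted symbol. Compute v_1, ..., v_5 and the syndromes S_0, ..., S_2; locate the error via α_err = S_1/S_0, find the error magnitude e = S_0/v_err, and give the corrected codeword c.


S = (9, 9, 9), error at position 4, error magnitude e = 8, c = [7, 6, 0, 11, 9].

Step 1: column multipliers v_i = (∏_{j≠i}(α_i − α_j))^{−1} mod 13.
  i = 1 (α = 5): (5−6)(5−12)(5−1)(5−3) = (−1)·(−7)·4·2 = 56 ≡ 4, so v_1 = 4^{−1} = 10 (mod 13).
  i = 2 (α = 6): (6−5)(6−12)(6−1)(6−3) = 1·(−6)·5·3 = −90 ≡ 1, so v_2 = 1^{−1} = 1 (mod 13).
  i = 3 (α = 12): (12−5)(12−6)(12−1)(12−3) = 7·6·11·9 = 4158 ≡ 11, so v_3 = 11^{−1} = 6 (mod 13).
  i = 4 (α = 1): (1−5)(1−6)(1−12)(1−3) = (−4)·(−5)·(−11)·(−2) = 440 ≡ 11, so v_4 = 11^{−1} = 6 (mod 13).
  i = 5 (α = 3): (3−5)(3−6)(3−12)(3−1) = (−2)·(−3)·(−9)·2 = −108 ≡ 9, so v_5 = 9^{−1} = 3 (mod 13).
  v = [10, 1, 6, 6, 3].
Step 2: syndromes of r = [7, 6, 0, 6, 9] (all sums mod 13).
  S_0 = Σ v_i r_i = 10·7 + 1·6 + 6·0 + 6·6 + 3·9 = 139 ≡ 9.
  S_1 = Σ v_i α_i r_i = 10·5·7 + 1·6·6 + 6·12·0 + 6·1·6 + 3·3·9 = 503 ≡ 9.
  α_i^2 mod 13 = [12, 10, 1, 1, 9].
  S_2 = Σ v_i α_i^2 r_i = 10·12·7 + 1·10·6 + 6·1·0 + 6·1·6 + 3·9·9 = 1179 ≡ 9.
  S = (9, 9, 9) ≠ 0, so r is not a codeword (an error is present).
Step 3: locate the error. For a single error e at position i, S_ℓ = v_i·e·α_i^ℓ, so α_err = S_1/S_0.
  S_0^{−1} = 9^{−1} = 3 (mod 13), so α_err = 9·3 = 27 ≡ 1 = α_4. Error position i = 4.
  Consistency check: S_2/S_1 = 9·3 = 27 ≡ 1 = α_err ✓ (single-error assumption holds).
Step 4: error magnitude e = S_0/v_4 = S_0·∏_{j≠4}(α_4 − α_j) = 9·11 = 99 ≡ 8 (mod 13).
Step 5: correct position 4: c_4 = r_4 − e = 6 − 8 ≡ 11 (mod 13). Hence c = [7, 6, 0, 11, 9].
  Check: interpolating c through the α_i gives m(x) = 12 + 12·x (degree < 2) with m(α_i) = c_i for every i, so c is indeed a codeword.


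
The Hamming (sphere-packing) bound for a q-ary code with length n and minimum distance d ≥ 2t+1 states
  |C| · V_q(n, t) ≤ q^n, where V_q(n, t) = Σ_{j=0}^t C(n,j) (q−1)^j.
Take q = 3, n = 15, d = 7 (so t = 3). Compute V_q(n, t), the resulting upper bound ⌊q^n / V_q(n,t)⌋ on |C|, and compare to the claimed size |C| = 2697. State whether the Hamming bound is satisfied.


V_q(n, t) = 4091, q^n = 14348907, Hamming bound = 3507, |C| = 2697 ≤ bound (satisfied).

Step 1: Compute V_q(n, t) = Σ_{j=0}^3 C(n, j) (q−1)^j.
  j = 0: C(15,0)·(2)^0 = 1·1 = 1.
  j = 1: C(15,1)·(2)^1 = 15·2 = 30.
  j = 2: C(15,2)·(2)^2 = 105·4 = 420.
  j = 3: C(15,3)·(2)^3 = 455·8 = 3640.
  V_q(n, t) = 1 + 30 + 420 + 3640 = 4091.
Step 2: q^n = 3^15 = 14348907.
Step 3: Hamming bound ⌊q^n / V_q(n,t)⌋ = ⌊14348907/4091⌋ = 3507.
Step 4: Compare |C| = 2697 to 3507: satisfied.
The claimed |C| lies below the Hamming bound.


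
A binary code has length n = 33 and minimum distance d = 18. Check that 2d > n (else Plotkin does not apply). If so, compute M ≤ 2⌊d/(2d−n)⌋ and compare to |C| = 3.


Plotkin bound M ≤ 12; given |C| = 3 ≤ bound (satisfied).

Check applicability: 2d = 36, n = 33.
2d − n = 3 > 0, so Plotkin applies.
Compute d/(2d−n) = 18/3 ≈ 6.0000.
⌊d/(2d−n)⌋ = 6.
Plotkin bound: M ≤ 2·6 = 12.
Given |C| = 3, check: satisfied.
This |C| is below the Plotkin bound.


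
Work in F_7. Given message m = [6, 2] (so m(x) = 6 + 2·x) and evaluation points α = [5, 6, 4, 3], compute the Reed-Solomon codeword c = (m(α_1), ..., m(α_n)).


c = [2, 4, 0, 5]

Message polynomial: m(x) = 6 + 2·x (mod 7).
For each evaluation point α_i, compute m(α_i) mod 7:
  α_1 = 5: Horner steps 2 → 2, so m(5) = 2.
  α_2 = 6: Horner steps 2 → 4, so m(6) = 4.
  α_3 = 4: Horner steps 2 → 0, so m(4) = 0.
  α_4 = 3: Horner steps 2 → 5, so m(3) = 5.
Codeword c = [2, 4, 0, 5] ∈ F_7^4.


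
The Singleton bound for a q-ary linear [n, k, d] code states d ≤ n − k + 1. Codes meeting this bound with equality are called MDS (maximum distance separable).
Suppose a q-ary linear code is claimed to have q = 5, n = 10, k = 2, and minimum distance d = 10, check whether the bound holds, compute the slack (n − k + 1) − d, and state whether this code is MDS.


Singleton RHS = n − k + 1 = 9, slack = -1, bound violated (no such code; not MDS).

Singleton bound: d ≤ n − k + 1.
Here n = 10, k = 2, so n − k + 1 = 9.
Given d = 10, check d ≤ 9: NO.
Slack = (n − k + 1) − d = -1.
The slack is negative: d = 10 exceeds n − k + 1 = 9 by 1, so the Singleton bound is violated and no linear [10, 2, 10]_5 code can exist. In particular it is not MDS (MDS requires d = n − k + 1 exactly).
Description: the claimed parameters are [10, 2, 10]_5; such a code would be impossible (violates the Singleton bound).


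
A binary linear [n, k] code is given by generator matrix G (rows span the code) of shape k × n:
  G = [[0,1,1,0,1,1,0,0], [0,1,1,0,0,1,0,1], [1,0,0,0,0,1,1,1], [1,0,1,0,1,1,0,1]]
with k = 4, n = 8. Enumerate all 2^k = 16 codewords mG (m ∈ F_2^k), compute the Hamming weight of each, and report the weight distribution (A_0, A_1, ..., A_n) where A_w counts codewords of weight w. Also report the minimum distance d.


Weight distribution: A_0 = 1, A_2 = 1, A_3 = 6, A_4 = 5, A_5 = 2, A_6 = 1. Minimum distance d = 2.

Enumerate all 2^4 = 16 messages m ∈ F_2^4.
For each, compute codeword c = mG in F_2^8, then tally its weight.
  m = 0000 → c = 00000000, weight = 0.
  m = 1000 → c = 01101100, weight = 4.
  m = 0100 → c = 01100101, weight = 4.
  m = 1100 → c = 00001001, weight = 2.
  m = 0010 → c = 10000111, weight = 4.
  m = 1010 → c = 11101011, weight = 6.
  m = 0110 → c = 11100010, weight = 4.
  m = 1110 → c = 10001110, weight = 4.
  m = 0001 → c = 10101101, weight = 5.
  m = 1001 → c = 11000001, weight = 3.
  m = 0101 → c = 11001000, weight = 3.
  m = 1101 → c = 10100100, weight = 3.
  m = 0011 → c = 00101010, weight = 3.
  m = 1011 → c = 01000110, weight = 3.
  m = 0111 → c = 01001111, weight = 5.
  m = 1111 → c = 00100011, weight = 3.
Tally weights:
  weight 0: 1 codewords.
  weight 2: 1 codewords.
  weight 3: 6 codewords.
  weight 4: 5 codewords.
  weight 5: 2 codewords.
  weight 6: 1 codewords.
Minimum distance d = smallest w > 0 with A_w > 0 = 2.
Sanity: Σ A_w = 16 = 2^4 = 16 ✓.


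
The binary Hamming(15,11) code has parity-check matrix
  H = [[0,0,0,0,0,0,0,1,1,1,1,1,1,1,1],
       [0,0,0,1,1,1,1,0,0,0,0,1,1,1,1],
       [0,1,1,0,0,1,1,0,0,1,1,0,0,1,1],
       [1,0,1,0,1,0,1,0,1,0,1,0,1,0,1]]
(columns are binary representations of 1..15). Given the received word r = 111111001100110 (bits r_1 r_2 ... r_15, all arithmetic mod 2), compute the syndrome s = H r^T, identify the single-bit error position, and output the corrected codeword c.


s = (0, 1, 1, 1)^T, error position = 7, corrected codeword c = 111111101100110

Compute s = H r^T mod 2 one row at a time:
  s_1 = 0 + 1 + 1 + 0 + 0 + 1 + 1 + 0 = 4 ≡ 0 (mod 2).
  s_2 = 1 + 1 + 1 + 0 + 0 + 1 + 1 + 0 = 5 ≡ 1 (mod 2).
  s_3 = 1 + 1 + 1 + 0 + 1 + 0 + 1 + 0 = 5 ≡ 1 (mod 2).
  s_4 = 1 + 1 + 1 + 0 + 1 + 0 + 1 + 0 = 5 ≡ 1 (mod 2).
s = (0, 1, 1, 1)^T — this equals column 7 of H (binary 0111), so error is at position 7.
Correct: flip bit 7 of r = 111111001100110 to get c = 111111101100110.


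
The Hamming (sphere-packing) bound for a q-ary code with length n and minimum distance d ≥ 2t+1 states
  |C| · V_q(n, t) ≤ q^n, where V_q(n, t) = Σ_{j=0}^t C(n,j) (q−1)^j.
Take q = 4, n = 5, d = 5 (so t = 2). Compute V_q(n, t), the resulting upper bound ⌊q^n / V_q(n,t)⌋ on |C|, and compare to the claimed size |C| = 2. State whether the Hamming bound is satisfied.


V_q(n, t) = 106, q^n = 1024, Hamming bound = 9, |C| = 2 ≤ bound (satisfied).

Step 1: Compute V_q(n, t) = Σ_{j=0}^2 C(n, j) (q−1)^j.
  j = 0: C(5,0)·(3)^0 = 1·1 = 1.
  j = 1: C(5,1)·(3)^1 = 5·3 = 15.
  j = 2: C(5,2)·(3)^2 = 10·9 = 90.
  V_q(n, t) = 1 + 15 + 90 = 106.
Step 2: q^n = 4^5 = 1024.
Step 3: Hamming bound ⌊q^n / V_q(n,t)⌋ = ⌊1024/106⌋ = 9.
Step 4: Compare |C| = 2 to 9: satisfied.
The claimed |C| lies below the Hamming bound.


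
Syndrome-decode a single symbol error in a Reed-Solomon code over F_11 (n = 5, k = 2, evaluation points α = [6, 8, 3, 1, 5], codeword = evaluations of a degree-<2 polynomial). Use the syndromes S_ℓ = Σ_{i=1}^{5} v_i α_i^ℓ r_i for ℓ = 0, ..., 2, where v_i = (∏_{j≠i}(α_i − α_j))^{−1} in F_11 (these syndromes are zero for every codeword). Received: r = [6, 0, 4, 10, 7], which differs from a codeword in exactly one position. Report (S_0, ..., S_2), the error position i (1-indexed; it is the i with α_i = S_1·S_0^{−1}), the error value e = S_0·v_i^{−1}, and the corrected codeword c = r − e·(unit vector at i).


S = (10, 6, 8), error at position 5, error magnitude e = 9, c = [6, 0, 4, 10, 9].

Step 1: column multipliers v_i = (∏_{j≠i}(α_i − α_j))^{−1} mod 11.
  i = 1 (α = 6): (6−8)(6−3)(6−1)(6−5) = (−2)·3·5·1 = −30 ≡ 3, so v_1 = 3^{−1} = 4 (mod 11).
  i = 2 (α = 8): (8−6)(8−3)(8−1)(8−5) = 2·5·7·3 = 210 ≡ 1, so v_2 = 1^{−1} = 1 (mod 11).
  i = 3 (α = 3): (3−6)(3−8)(3−1)(3−5) = (−3)·(−5)·2·(−2) = −60 ≡ 6, so v_3 = 6^{−1} = 2 (mod 11).
  i = 4 (α = 1): (1−6)(1−8)(1−3)(1−5) = (−5)·(−7)·(−2)·(−4) = 280 ≡ 5, so v_4 = 5^{−1} = 9 (mod 11).
  i = 5 (α = 5): (5−6)(5−8)(5−3)(5−1) = (−1)·(−3)·2·4 = 24 ≡ 2, so v_5 = 2^{−1} = 6 (mod 11).
  v = [4, 1, 2, 9, 6].
Step 2: syndromes of r = [6, 0, 4, 10, 7] (all sums mod 11).
  S_0 = Σ v_i r_i = 4·6 + 1·0 + 2·4 + 9·10 + 6·7 = 164 ≡ 10.
  S_1 = Σ v_i α_i r_i = 4·6·6 + 1·8·0 + 2·3·4 + 9·1·10 + 6·5·7 = 468 ≡ 6.
  α_i^2 mod 11 = [3, 9, 9, 1, 3].
  S_2 = Σ v_i α_i^2 r_i = 4·3·6 + 1·9·0 + 2·9·4 + 9·1·10 + 6·3·7 = 360 ≡ 8.
  S = (10, 6, 8) ≠ 0, so r is not a codeword (an error is present).
Step 3: locate the error. For a single error e at position i, S_ℓ = v_i·e·α_i^ℓ, so α_err = S_1/S_0.
  S_0^{−1} = 10^{−1} = 10 (mod 11), so α_err = 6·10 = 60 ≡ 5 = α_5. Error position i = 5.
  Consistency check: S_2/S_1 = 8·2 = 16 ≡ 5 = α_err ✓ (single-error assumption holds).
Step 4: error magnitude e = S_0/v_5 = S_0·∏_{j≠5}(α_5 − α_j) = 10·2 = 20 ≡ 9 (mod 11).
Step 5: correct position 5: c_5 = r_5 − e = 7 − 9 ≡ 9 (mod 11). Hence c = [6, 0, 4, 10, 9].
  Check: interpolating c through the α_i gives m(x) = 2 + 8·x (degree < 2) with m(α_i) = c_i for every i, so c is indeed a codeword.


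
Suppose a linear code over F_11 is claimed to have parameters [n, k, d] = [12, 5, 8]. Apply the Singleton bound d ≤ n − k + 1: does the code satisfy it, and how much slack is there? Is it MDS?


Singleton RHS = n − k + 1 = 8, slack = 0, bound satisfied, MDS.

Singleton bound: d ≤ n − k + 1.
Here n = 12, k = 5, so n − k + 1 = 8.
Given d = 8, check d ≤ 8: YES.
Slack = (n − k + 1) − d = 0.
The code is MDS (slack = 0).
Description: the claimed parameters are [12, 5, 8]_11; such a code would be MDS (meets Singleton bound).


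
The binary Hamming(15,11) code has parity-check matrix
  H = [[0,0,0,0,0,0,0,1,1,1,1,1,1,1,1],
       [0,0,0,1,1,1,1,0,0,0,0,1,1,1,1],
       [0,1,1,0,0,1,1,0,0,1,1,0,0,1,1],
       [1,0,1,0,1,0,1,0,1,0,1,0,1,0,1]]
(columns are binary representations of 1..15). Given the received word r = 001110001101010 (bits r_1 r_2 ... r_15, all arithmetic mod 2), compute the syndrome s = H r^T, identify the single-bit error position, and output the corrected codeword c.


s = (0, 0, 1, 1)^T, error position = 3, corrected codeword c = 000110001101010

Compute s = H r^T mod 2 one row at a time:
  s_1 = 0 + 1 + 1 + 0 + 1 + 0 + 1 + 0 = 4 ≡ 0 (mod 2).
  s_2 = 1 + 1 + 0 + 0 + 1 + 0 + 1 + 0 = 4 ≡ 0 (mod 2).
  s_3 = 0 + 1 + 0 + 0 + 1 + 0 + 1 + 0 = 3 ≡ 1 (mod 2).
  s_4 = 0 + 1 + 1 + 0 + 1 + 0 + 0 + 0 = 3 ≡ 1 (mod 2).
s = (0, 0, 1, 1)^T — this equals column 3 of H (binary 0011), so error is at position 3.
Correct: flip bit 3 of r = 001110001101010 to get c = 000110001101010.


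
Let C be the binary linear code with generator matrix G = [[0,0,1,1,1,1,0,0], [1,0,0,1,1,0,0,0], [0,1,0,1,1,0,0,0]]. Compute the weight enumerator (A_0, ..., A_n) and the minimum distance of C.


Weight distribution: A_0 = 1, A_2 = 1, A_3 = 4, A_4 = 1, A_6 = 1. Minimum distance d = 2.

Enumerate all 2^3 = 8 messages m ∈ F_2^3.
For each, compute codeword c = mG in F_2^8, then tally its weight.
  m = 000 → c = 00000000, weight = 0.
  m = 100 → c = 00111100, weight = 4.
  m = 010 → c = 10011000, weight = 3.
  m = 110 → c = 10100100, weight = 3.
  m = 001 → c = 01011000, weight = 3.
  m = 101 → c = 01100100, weight = 3.
  m = 011 → c = 11000000, weight = 2.
  m = 111 → c = 11111100, weight = 6.
Tally weights:
  weight 0: 1 codewords.
  weight 2: 1 codewords.
  weight 3: 4 codewords.
  weight 4: 1 codewords.
  weight 6: 1 codewords.
Minimum distance d = smallest w > 0 with A_w > 0 = 2.
Sanity: Σ A_w = 8 = 2^3 = 8 ✓.


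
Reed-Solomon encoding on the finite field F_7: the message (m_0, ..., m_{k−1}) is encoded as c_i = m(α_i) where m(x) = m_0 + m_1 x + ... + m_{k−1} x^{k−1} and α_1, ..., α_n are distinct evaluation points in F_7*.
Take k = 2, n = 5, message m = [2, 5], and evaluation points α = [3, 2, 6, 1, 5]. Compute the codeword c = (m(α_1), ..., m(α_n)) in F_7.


c = [3, 5, 4, 0, 6]

Message polynomial: m(x) = 2 + 5·x (mod 7).
For each evaluation point α_i, compute m(α_i) mod 7:
  α_1 = 3: Horner steps 5 → 3, so m(3) = 3.
  α_2 = 2: Horner steps 5 → 5, so m(2) = 5.
  α_3 = 6: Horner steps 5 → 4, so m(6) = 4.
  α_4 = 1: Horner steps 5 → 0, so m(1) = 0.
  α_5 = 5: Horner steps 5 → 6, so m(5) = 6.
Codeword c = [3, 5, 4, 0, 6] ∈ F_7^5.


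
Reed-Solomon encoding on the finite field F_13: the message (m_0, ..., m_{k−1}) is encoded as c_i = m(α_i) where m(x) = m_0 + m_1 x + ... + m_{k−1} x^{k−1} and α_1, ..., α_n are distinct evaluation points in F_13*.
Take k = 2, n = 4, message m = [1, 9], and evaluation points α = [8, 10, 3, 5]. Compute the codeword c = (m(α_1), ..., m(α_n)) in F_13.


c = [8, 0, 2, 7]

Message polynomial: m(x) = 1 + 9·x (mod 13).
For each evaluation point α_i, compute m(α_i) mod 13:
  α_1 = 8: Horner steps 9 → 8, so m(8) = 8.
  α_2 = 10: Horner steps 9 → 0, so m(10) = 0.
  α_3 = 3: Horner steps 9 → 2, so m(3) = 2.
  α_4 = 5: Horner steps 9 → 7, so m(5) = 7.
Codeword c = [8, 0, 2, 7] ∈ F_13^4.


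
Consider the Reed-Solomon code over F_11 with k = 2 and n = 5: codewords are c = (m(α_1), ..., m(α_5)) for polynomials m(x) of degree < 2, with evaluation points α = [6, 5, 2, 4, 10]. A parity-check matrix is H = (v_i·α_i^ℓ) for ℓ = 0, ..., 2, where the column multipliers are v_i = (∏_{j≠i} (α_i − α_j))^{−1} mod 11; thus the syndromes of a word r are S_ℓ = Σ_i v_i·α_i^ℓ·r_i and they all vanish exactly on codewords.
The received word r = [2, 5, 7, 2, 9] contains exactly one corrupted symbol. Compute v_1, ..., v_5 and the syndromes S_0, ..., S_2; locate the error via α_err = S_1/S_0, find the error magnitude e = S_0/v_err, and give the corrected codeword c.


S = (5, 8, 4), error at position 1, error magnitude e = 5, c = [8, 5, 7, 2, 9].

Step 1: column multipliers v_i = (∏_{j≠i}(α_i − α_j))^{−1} mod 11.
  i = 1 (α = 6): (6−5)(6−2)(6−4)(6−10) = 1·4·2·(−4) = −32 ≡ 1, so v_1 = 1^{−1} = 1 (mod 11).
  i = 2 (α = 5): (5−6)(5−2)(5−4)(5−10) = (−1)·3·1·(−5) = 15 ≡ 4, so v_2 = 4^{−1} = 3 (mod 11).
  i = 3 (α = 2): (2−6)(2−5)(2−4)(2−10) = (−4)·(−3)·(−2)·(−8) = 192 ≡ 5, so v_3 = 5^{−1} = 9 (mod 11).
  i = 4 (α = 4): (4−6)(4−5)(4−2)(4−10) = (−2)·(−1)·2·(−6) = −24 ≡ 9, so v_4 = 9^{−1} = 5 (mod 11).
  i = 5 (α = 10): (10−6)(10−5)(10−2)(10−4) = 4·5·8·6 = 960 ≡ 3, so v_5 = 3^{−1} = 4 (mod 11).
  v = [1, 3, 9, 5, 4].
Step 2: syndromes of r = [2, 5, 7, 2, 9] (all sums mod 11).
  S_0 = Σ v_i r_i = 1·2 + 3·5 + 9·7 + 5·2 + 4·9 = 126 ≡ 5.
  S_1 = Σ v_i α_i r_i = 1·6·2 + 3·5·5 + 9·2·7 + 5·4·2 + 4·10·9 = 613 ≡ 8.
  α_i^2 mod 11 = [3, 3, 4, 5, 1].
  S_2 = Σ v_i α_i^2 r_i = 1·3·2 + 3·3·5 + 9·4·7 + 5·5·2 + 4·1·9 = 389 ≡ 4.
  S = (5, 8, 4) ≠ 0, so r is not a codeword (an error is present).
Step 3: locate the error. For a single error e at position i, S_ℓ = v_i·e·α_i^ℓ, so α_err = S_1/S_0.
  S_0^{−1} = 5^{−1} = 9 (mod 11), so α_err = 8·9 = 72 ≡ 6 = α_1. Error position i = 1.
  Consistency check: S_2/S_1 = 4·7 = 28 ≡ 6 = α_err ✓ (single-error assumption holds).
Step 4: error magnitude e = S_0/v_1 = S_0·∏_{j≠1}(α_1 − α_j) = 5·1 = 5 ≡ 5 (mod 11).
Step 5: correct position 1: c_1 = r_1 − e = 2 − 5 ≡ 8 (mod 11). Hence c = [8, 5, 7, 2, 9].
  Check: interpolating c through the α_i gives m(x) = 1 + 3·x (degree < 2) with m(α_i) = c_i for every i, so c is indeed a codeword.


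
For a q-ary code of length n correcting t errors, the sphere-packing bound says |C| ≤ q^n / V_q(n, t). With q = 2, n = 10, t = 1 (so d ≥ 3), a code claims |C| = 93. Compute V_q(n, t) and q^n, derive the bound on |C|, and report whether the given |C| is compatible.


V_q(n, t) = 11, q^n = 1024, Hamming bound = 93, |C| = 93 ≤ bound (satisfied).

Step 1: Compute V_q(n, t) = Σ_{j=0}^1 C(n, j) (q−1)^j.
  j = 0: C(10,0)·(1)^0 = 1·1 = 1.
  j = 1: C(10,1)·(1)^1 = 10·1 = 10.
  V_q(n, t) = 1 + 10 = 11.
Step 2: q^n = 2^10 = 1024.
Step 3: Hamming bound ⌊q^n / V_q(n,t)⌋ = ⌊1024/11⌋ = 93.
Step 4: Compare |C| = 93 to 93: satisfied.
The claimed |C| lies at the Hamming bound (tight).


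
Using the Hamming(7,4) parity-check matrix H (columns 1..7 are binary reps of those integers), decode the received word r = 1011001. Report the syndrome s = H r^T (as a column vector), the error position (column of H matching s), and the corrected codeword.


s = (0, 0, 1)^T, error position = 1, corrected codeword c = 0011001

Compute s = H r^T mod 2 one row at a time:
  s_1 = 1 + 0 + 0 + 1 = 2 ≡ 0 (mod 2).
  s_2 = 0 + 1 + 0 + 1 = 2 ≡ 0 (mod 2).
  s_3 = 1 + 1 + 0 + 1 = 3 ≡ 1 (mod 2).
s = (0, 0, 1)^T — this equals column 1 of H (binary 001), so error is at position 1.
Correct: flip bit 1 of r = 1011001 to get c = 0011001.


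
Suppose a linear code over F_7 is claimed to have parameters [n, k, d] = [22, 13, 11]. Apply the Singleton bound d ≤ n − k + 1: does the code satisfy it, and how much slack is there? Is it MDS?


Singleton RHS = n − k + 1 = 10, slack = -1, bound violated (no such code; not MDS).

Singleton bound: d ≤ n − k + 1.
Here n = 22, k = 13, so n − k + 1 = 10.
Given d = 11, check d ≤ 10: NO.
Slack = (n − k + 1) − d = -1.
The slack is negative: d = 11 exceeds n − k + 1 = 10 by 1, so the Singleton bound is violated and no linear [22, 13, 11]_7 code can exist. In particular it is not MDS (MDS requires d = n − k + 1 exactly).
Description: the claimed parameters are [22, 13, 11]_7; such a code would be impossible (violates the Singleton bound).


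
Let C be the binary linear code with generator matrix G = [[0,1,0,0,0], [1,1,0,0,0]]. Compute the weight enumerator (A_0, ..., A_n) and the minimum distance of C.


Weight distribution: A_0 = 1, A_1 = 2, A_2 = 1. Minimum distance d = 1.

Enumerate all 2^2 = 4 messages m ∈ F_2^2.
For each, compute codeword c = mG in F_2^5, then tally its weight.
  m = 00 → c = 00000, weight = 0.
  m = 10 → c = 01000, weight = 1.
  m = 01 → c = 11000, weight = 2.
  m = 11 → c = 10000, weight = 1.
Tally weights:
  weight 0: 1 codewords.
  weight 1: 2 codewords.
  weight 2: 1 codewords.
Minimum distance d = smallest w > 0 with A_w > 0 = 1.
Sanity: Σ A_w = 4 = 2^2 = 4 ✓.


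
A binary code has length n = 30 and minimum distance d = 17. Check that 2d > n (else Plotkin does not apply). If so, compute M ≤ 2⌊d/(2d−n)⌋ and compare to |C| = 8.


Plotkin bound M ≤ 8; given |C| = 8 ≤ bound (satisfied).

Check applicability: 2d = 34, n = 30.
2d − n = 4 > 0, so Plotkin applies.
Compute d/(2d−n) = 17/4 ≈ 4.2500.
⌊d/(2d−n)⌋ = 4.
Plotkin bound: M ≤ 2·4 = 8.
Given |C| = 8, check: satisfied.
This |C| is at the Plotkin bound.


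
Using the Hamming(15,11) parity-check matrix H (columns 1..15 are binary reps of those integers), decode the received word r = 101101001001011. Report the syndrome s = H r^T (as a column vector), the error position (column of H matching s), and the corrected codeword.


s = (0, 1, 0, 0)^T, error position = 4, corrected codeword c = 101001001001011

Compute s = H r^T mod 2 one row at a time:
  s_1 = 0 + 1 + 0 + 0 + 1 + 0 + 1 + 1 = 4 ≡ 0 (mod 2).
  s_2 = 1 + 0 + 1 + 0 + 1 + 0 + 1 + 1 = 5 ≡ 1 (mod 2).
  s_3 = 0 + 1 + 1 + 0 + 0 + 0 + 1 + 1 = 4 ≡ 0 (mod 2).
  s_4 = 1 + 1 + 0 + 0 + 1 + 0 + 0 + 1 = 4 ≡ 0 (mod 2).
s = (0, 1, 0, 0)^T — this equals column 4 of H (binary 0100), so error is at position 4.
Correct: flip bit 4 of r = 101101001001011 to get c = 101001001001011.
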